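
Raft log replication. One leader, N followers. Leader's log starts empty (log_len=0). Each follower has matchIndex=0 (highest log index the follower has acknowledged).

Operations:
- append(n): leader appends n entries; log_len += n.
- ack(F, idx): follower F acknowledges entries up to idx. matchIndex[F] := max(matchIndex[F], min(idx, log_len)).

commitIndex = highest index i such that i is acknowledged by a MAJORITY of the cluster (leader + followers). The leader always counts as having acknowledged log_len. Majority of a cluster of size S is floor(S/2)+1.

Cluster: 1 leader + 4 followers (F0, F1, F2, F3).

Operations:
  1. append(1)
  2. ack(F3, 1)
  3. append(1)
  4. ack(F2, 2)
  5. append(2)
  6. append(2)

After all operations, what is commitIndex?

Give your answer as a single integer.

Op 1: append 1 -> log_len=1
Op 2: F3 acks idx 1 -> match: F0=0 F1=0 F2=0 F3=1; commitIndex=0
Op 3: append 1 -> log_len=2
Op 4: F2 acks idx 2 -> match: F0=0 F1=0 F2=2 F3=1; commitIndex=1
Op 5: append 2 -> log_len=4
Op 6: append 2 -> log_len=6

Answer: 1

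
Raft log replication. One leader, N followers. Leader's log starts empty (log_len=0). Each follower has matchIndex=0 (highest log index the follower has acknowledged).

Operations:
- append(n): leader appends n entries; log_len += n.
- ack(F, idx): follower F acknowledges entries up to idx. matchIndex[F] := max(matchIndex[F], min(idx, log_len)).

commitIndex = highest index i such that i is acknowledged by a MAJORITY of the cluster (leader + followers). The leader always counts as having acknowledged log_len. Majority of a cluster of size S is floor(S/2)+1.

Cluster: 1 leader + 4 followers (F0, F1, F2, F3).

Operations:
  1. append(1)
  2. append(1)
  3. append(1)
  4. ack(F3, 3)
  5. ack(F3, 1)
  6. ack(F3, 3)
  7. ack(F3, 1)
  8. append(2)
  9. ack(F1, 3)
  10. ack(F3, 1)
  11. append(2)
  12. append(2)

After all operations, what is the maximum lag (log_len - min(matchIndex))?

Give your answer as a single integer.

Op 1: append 1 -> log_len=1
Op 2: append 1 -> log_len=2
Op 3: append 1 -> log_len=3
Op 4: F3 acks idx 3 -> match: F0=0 F1=0 F2=0 F3=3; commitIndex=0
Op 5: F3 acks idx 1 -> match: F0=0 F1=0 F2=0 F3=3; commitIndex=0
Op 6: F3 acks idx 3 -> match: F0=0 F1=0 F2=0 F3=3; commitIndex=0
Op 7: F3 acks idx 1 -> match: F0=0 F1=0 F2=0 F3=3; commitIndex=0
Op 8: append 2 -> log_len=5
Op 9: F1 acks idx 3 -> match: F0=0 F1=3 F2=0 F3=3; commitIndex=3
Op 10: F3 acks idx 1 -> match: F0=0 F1=3 F2=0 F3=3; commitIndex=3
Op 11: append 2 -> log_len=7
Op 12: append 2 -> log_len=9

Answer: 9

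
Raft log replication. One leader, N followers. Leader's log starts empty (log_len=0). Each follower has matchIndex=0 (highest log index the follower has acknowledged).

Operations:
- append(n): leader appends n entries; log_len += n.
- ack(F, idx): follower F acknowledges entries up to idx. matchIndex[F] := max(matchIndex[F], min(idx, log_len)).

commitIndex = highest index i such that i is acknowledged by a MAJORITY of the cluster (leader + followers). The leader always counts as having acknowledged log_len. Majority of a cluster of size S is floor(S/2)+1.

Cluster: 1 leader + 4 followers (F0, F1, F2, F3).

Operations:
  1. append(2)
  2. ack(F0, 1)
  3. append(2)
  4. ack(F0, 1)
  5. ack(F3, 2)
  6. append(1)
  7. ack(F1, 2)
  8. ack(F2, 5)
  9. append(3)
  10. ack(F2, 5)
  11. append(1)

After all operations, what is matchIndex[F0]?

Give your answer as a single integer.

Op 1: append 2 -> log_len=2
Op 2: F0 acks idx 1 -> match: F0=1 F1=0 F2=0 F3=0; commitIndex=0
Op 3: append 2 -> log_len=4
Op 4: F0 acks idx 1 -> match: F0=1 F1=0 F2=0 F3=0; commitIndex=0
Op 5: F3 acks idx 2 -> match: F0=1 F1=0 F2=0 F3=2; commitIndex=1
Op 6: append 1 -> log_len=5
Op 7: F1 acks idx 2 -> match: F0=1 F1=2 F2=0 F3=2; commitIndex=2
Op 8: F2 acks idx 5 -> match: F0=1 F1=2 F2=5 F3=2; commitIndex=2
Op 9: append 3 -> log_len=8
Op 10: F2 acks idx 5 -> match: F0=1 F1=2 F2=5 F3=2; commitIndex=2
Op 11: append 1 -> log_len=9

Answer: 1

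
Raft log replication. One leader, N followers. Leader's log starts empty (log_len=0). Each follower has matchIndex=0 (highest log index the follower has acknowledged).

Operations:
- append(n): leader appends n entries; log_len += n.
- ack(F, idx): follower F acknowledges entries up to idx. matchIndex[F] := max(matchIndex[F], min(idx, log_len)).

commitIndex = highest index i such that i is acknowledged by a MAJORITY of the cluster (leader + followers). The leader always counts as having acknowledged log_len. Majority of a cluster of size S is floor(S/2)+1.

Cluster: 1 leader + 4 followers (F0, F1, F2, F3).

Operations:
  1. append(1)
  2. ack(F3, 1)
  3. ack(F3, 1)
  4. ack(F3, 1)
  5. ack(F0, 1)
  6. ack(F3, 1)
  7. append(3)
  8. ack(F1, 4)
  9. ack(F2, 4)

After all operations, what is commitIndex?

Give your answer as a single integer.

Op 1: append 1 -> log_len=1
Op 2: F3 acks idx 1 -> match: F0=0 F1=0 F2=0 F3=1; commitIndex=0
Op 3: F3 acks idx 1 -> match: F0=0 F1=0 F2=0 F3=1; commitIndex=0
Op 4: F3 acks idx 1 -> match: F0=0 F1=0 F2=0 F3=1; commitIndex=0
Op 5: F0 acks idx 1 -> match: F0=1 F1=0 F2=0 F3=1; commitIndex=1
Op 6: F3 acks idx 1 -> match: F0=1 F1=0 F2=0 F3=1; commitIndex=1
Op 7: append 3 -> log_len=4
Op 8: F1 acks idx 4 -> match: F0=1 F1=4 F2=0 F3=1; commitIndex=1
Op 9: F2 acks idx 4 -> match: F0=1 F1=4 F2=4 F3=1; commitIndex=4

Answer: 4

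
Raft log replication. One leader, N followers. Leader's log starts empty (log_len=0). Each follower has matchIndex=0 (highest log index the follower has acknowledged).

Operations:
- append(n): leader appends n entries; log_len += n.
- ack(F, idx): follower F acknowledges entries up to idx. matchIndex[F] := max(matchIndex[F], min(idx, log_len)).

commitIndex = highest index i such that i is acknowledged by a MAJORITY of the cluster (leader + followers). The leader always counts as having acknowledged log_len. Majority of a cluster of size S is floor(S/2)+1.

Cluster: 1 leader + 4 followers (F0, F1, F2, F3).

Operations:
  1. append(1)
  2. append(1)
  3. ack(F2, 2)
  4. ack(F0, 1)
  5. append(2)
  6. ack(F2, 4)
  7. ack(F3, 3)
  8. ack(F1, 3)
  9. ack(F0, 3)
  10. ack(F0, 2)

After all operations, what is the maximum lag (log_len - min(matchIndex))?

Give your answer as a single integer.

Op 1: append 1 -> log_len=1
Op 2: append 1 -> log_len=2
Op 3: F2 acks idx 2 -> match: F0=0 F1=0 F2=2 F3=0; commitIndex=0
Op 4: F0 acks idx 1 -> match: F0=1 F1=0 F2=2 F3=0; commitIndex=1
Op 5: append 2 -> log_len=4
Op 6: F2 acks idx 4 -> match: F0=1 F1=0 F2=4 F3=0; commitIndex=1
Op 7: F3 acks idx 3 -> match: F0=1 F1=0 F2=4 F3=3; commitIndex=3
Op 8: F1 acks idx 3 -> match: F0=1 F1=3 F2=4 F3=3; commitIndex=3
Op 9: F0 acks idx 3 -> match: F0=3 F1=3 F2=4 F3=3; commitIndex=3
Op 10: F0 acks idx 2 -> match: F0=3 F1=3 F2=4 F3=3; commitIndex=3

Answer: 1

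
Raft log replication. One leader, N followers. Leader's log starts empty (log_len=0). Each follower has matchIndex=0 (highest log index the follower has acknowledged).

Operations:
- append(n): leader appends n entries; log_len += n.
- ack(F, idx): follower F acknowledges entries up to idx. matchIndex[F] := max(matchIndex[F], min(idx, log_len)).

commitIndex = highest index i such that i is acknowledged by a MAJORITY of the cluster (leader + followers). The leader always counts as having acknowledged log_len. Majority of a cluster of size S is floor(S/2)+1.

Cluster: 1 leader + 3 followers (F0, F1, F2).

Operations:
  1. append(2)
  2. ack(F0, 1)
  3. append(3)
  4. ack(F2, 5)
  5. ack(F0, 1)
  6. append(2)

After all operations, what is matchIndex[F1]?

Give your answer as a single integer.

Answer: 0

Derivation:
Op 1: append 2 -> log_len=2
Op 2: F0 acks idx 1 -> match: F0=1 F1=0 F2=0; commitIndex=0
Op 3: append 3 -> log_len=5
Op 4: F2 acks idx 5 -> match: F0=1 F1=0 F2=5; commitIndex=1
Op 5: F0 acks idx 1 -> match: F0=1 F1=0 F2=5; commitIndex=1
Op 6: append 2 -> log_len=7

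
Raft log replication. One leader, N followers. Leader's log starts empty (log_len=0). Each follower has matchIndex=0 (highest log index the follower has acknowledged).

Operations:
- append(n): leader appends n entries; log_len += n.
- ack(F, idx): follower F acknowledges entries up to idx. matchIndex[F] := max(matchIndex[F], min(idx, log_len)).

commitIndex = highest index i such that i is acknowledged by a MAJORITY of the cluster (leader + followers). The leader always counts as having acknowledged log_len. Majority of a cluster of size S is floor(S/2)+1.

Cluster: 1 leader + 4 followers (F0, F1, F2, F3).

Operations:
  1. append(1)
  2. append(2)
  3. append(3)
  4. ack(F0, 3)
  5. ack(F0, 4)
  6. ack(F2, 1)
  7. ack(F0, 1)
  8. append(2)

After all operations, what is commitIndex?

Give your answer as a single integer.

Answer: 1

Derivation:
Op 1: append 1 -> log_len=1
Op 2: append 2 -> log_len=3
Op 3: append 3 -> log_len=6
Op 4: F0 acks idx 3 -> match: F0=3 F1=0 F2=0 F3=0; commitIndex=0
Op 5: F0 acks idx 4 -> match: F0=4 F1=0 F2=0 F3=0; commitIndex=0
Op 6: F2 acks idx 1 -> match: F0=4 F1=0 F2=1 F3=0; commitIndex=1
Op 7: F0 acks idx 1 -> match: F0=4 F1=0 F2=1 F3=0; commitIndex=1
Op 8: append 2 -> log_len=8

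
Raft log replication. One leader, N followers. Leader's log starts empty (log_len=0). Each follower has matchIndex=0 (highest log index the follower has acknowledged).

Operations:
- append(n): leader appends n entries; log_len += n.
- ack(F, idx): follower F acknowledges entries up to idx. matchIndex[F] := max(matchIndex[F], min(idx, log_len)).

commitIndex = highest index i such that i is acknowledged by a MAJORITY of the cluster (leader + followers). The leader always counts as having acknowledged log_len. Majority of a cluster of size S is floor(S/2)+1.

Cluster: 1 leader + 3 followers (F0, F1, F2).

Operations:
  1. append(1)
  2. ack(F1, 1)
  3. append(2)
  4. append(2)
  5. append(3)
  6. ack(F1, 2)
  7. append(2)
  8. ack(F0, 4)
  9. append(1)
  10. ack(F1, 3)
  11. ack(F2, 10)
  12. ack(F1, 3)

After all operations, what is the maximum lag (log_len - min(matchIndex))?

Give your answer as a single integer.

Op 1: append 1 -> log_len=1
Op 2: F1 acks idx 1 -> match: F0=0 F1=1 F2=0; commitIndex=0
Op 3: append 2 -> log_len=3
Op 4: append 2 -> log_len=5
Op 5: append 3 -> log_len=8
Op 6: F1 acks idx 2 -> match: F0=0 F1=2 F2=0; commitIndex=0
Op 7: append 2 -> log_len=10
Op 8: F0 acks idx 4 -> match: F0=4 F1=2 F2=0; commitIndex=2
Op 9: append 1 -> log_len=11
Op 10: F1 acks idx 3 -> match: F0=4 F1=3 F2=0; commitIndex=3
Op 11: F2 acks idx 10 -> match: F0=4 F1=3 F2=10; commitIndex=4
Op 12: F1 acks idx 3 -> match: F0=4 F1=3 F2=10; commitIndex=4

Answer: 8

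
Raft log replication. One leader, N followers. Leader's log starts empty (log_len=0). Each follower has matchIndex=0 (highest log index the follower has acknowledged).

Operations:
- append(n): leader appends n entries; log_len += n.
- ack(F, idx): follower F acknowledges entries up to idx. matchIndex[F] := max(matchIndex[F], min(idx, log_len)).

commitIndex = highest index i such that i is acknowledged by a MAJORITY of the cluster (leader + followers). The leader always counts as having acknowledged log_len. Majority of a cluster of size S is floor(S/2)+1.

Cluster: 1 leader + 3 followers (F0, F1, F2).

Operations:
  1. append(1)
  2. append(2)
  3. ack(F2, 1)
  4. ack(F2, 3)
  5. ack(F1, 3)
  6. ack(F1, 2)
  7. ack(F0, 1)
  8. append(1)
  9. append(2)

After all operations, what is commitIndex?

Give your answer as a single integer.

Op 1: append 1 -> log_len=1
Op 2: append 2 -> log_len=3
Op 3: F2 acks idx 1 -> match: F0=0 F1=0 F2=1; commitIndex=0
Op 4: F2 acks idx 3 -> match: F0=0 F1=0 F2=3; commitIndex=0
Op 5: F1 acks idx 3 -> match: F0=0 F1=3 F2=3; commitIndex=3
Op 6: F1 acks idx 2 -> match: F0=0 F1=3 F2=3; commitIndex=3
Op 7: F0 acks idx 1 -> match: F0=1 F1=3 F2=3; commitIndex=3
Op 8: append 1 -> log_len=4
Op 9: append 2 -> log_len=6

Answer: 3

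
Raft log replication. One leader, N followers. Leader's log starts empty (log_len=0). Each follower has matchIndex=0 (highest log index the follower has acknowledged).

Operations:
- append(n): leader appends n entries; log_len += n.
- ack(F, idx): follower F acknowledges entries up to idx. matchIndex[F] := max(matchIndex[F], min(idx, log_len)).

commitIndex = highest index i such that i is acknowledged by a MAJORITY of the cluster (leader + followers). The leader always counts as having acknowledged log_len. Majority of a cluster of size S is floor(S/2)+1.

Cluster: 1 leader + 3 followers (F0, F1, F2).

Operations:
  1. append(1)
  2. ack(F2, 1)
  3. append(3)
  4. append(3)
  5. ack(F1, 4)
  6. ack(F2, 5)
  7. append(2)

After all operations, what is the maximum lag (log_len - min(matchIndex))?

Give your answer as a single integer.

Answer: 9

Derivation:
Op 1: append 1 -> log_len=1
Op 2: F2 acks idx 1 -> match: F0=0 F1=0 F2=1; commitIndex=0
Op 3: append 3 -> log_len=4
Op 4: append 3 -> log_len=7
Op 5: F1 acks idx 4 -> match: F0=0 F1=4 F2=1; commitIndex=1
Op 6: F2 acks idx 5 -> match: F0=0 F1=4 F2=5; commitIndex=4
Op 7: append 2 -> log_len=9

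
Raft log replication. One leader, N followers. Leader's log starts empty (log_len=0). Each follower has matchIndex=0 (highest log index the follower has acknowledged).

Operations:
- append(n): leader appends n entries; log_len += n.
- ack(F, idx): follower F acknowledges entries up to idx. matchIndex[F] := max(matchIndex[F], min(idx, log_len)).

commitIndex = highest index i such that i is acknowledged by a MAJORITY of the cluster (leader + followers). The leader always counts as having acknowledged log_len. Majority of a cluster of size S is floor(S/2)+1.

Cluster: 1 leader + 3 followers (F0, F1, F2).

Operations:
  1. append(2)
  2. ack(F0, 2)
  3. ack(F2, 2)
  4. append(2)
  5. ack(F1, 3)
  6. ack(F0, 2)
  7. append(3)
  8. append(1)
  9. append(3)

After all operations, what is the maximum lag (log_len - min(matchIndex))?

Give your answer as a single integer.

Answer: 9

Derivation:
Op 1: append 2 -> log_len=2
Op 2: F0 acks idx 2 -> match: F0=2 F1=0 F2=0; commitIndex=0
Op 3: F2 acks idx 2 -> match: F0=2 F1=0 F2=2; commitIndex=2
Op 4: append 2 -> log_len=4
Op 5: F1 acks idx 3 -> match: F0=2 F1=3 F2=2; commitIndex=2
Op 6: F0 acks idx 2 -> match: F0=2 F1=3 F2=2; commitIndex=2
Op 7: append 3 -> log_len=7
Op 8: append 1 -> log_len=8
Op 9: append 3 -> log_len=11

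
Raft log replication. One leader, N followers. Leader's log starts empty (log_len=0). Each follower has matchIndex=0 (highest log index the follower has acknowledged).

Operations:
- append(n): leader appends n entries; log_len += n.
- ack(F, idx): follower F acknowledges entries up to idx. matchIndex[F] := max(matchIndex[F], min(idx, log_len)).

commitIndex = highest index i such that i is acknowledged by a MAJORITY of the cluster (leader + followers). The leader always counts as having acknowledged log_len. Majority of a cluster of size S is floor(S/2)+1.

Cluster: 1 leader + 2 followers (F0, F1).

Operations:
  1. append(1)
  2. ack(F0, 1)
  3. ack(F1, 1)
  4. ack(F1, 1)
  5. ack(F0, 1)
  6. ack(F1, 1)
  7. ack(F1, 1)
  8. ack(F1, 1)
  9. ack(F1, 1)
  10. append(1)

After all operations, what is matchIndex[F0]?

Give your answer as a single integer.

Answer: 1

Derivation:
Op 1: append 1 -> log_len=1
Op 2: F0 acks idx 1 -> match: F0=1 F1=0; commitIndex=1
Op 3: F1 acks idx 1 -> match: F0=1 F1=1; commitIndex=1
Op 4: F1 acks idx 1 -> match: F0=1 F1=1; commitIndex=1
Op 5: F0 acks idx 1 -> match: F0=1 F1=1; commitIndex=1
Op 6: F1 acks idx 1 -> match: F0=1 F1=1; commitIndex=1
Op 7: F1 acks idx 1 -> match: F0=1 F1=1; commitIndex=1
Op 8: F1 acks idx 1 -> match: F0=1 F1=1; commitIndex=1
Op 9: F1 acks idx 1 -> match: F0=1 F1=1; commitIndex=1
Op 10: append 1 -> log_len=2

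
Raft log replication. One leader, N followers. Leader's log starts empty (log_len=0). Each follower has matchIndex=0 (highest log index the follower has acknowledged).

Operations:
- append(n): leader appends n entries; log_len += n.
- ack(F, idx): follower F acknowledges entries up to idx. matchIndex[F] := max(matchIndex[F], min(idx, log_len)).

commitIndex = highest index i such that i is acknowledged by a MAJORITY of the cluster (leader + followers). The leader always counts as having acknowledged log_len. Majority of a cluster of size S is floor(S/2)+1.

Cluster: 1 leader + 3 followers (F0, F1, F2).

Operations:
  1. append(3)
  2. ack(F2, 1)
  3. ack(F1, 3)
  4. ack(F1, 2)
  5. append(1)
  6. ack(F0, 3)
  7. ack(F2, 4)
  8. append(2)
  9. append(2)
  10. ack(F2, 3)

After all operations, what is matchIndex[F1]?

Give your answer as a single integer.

Op 1: append 3 -> log_len=3
Op 2: F2 acks idx 1 -> match: F0=0 F1=0 F2=1; commitIndex=0
Op 3: F1 acks idx 3 -> match: F0=0 F1=3 F2=1; commitIndex=1
Op 4: F1 acks idx 2 -> match: F0=0 F1=3 F2=1; commitIndex=1
Op 5: append 1 -> log_len=4
Op 6: F0 acks idx 3 -> match: F0=3 F1=3 F2=1; commitIndex=3
Op 7: F2 acks idx 4 -> match: F0=3 F1=3 F2=4; commitIndex=3
Op 8: append 2 -> log_len=6
Op 9: append 2 -> log_len=8
Op 10: F2 acks idx 3 -> match: F0=3 F1=3 F2=4; commitIndex=3

Answer: 3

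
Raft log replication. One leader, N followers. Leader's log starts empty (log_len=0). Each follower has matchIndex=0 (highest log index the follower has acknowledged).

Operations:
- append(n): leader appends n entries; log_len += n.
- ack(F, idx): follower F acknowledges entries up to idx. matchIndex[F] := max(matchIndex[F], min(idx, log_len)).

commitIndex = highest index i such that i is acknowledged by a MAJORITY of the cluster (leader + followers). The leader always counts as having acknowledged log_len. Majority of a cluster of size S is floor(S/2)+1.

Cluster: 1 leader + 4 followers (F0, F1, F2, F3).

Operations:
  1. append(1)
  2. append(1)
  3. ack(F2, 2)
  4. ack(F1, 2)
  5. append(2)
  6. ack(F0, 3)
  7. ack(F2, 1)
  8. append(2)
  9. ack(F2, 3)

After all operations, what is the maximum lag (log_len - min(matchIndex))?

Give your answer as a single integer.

Op 1: append 1 -> log_len=1
Op 2: append 1 -> log_len=2
Op 3: F2 acks idx 2 -> match: F0=0 F1=0 F2=2 F3=0; commitIndex=0
Op 4: F1 acks idx 2 -> match: F0=0 F1=2 F2=2 F3=0; commitIndex=2
Op 5: append 2 -> log_len=4
Op 6: F0 acks idx 3 -> match: F0=3 F1=2 F2=2 F3=0; commitIndex=2
Op 7: F2 acks idx 1 -> match: F0=3 F1=2 F2=2 F3=0; commitIndex=2
Op 8: append 2 -> log_len=6
Op 9: F2 acks idx 3 -> match: F0=3 F1=2 F2=3 F3=0; commitIndex=3

Answer: 6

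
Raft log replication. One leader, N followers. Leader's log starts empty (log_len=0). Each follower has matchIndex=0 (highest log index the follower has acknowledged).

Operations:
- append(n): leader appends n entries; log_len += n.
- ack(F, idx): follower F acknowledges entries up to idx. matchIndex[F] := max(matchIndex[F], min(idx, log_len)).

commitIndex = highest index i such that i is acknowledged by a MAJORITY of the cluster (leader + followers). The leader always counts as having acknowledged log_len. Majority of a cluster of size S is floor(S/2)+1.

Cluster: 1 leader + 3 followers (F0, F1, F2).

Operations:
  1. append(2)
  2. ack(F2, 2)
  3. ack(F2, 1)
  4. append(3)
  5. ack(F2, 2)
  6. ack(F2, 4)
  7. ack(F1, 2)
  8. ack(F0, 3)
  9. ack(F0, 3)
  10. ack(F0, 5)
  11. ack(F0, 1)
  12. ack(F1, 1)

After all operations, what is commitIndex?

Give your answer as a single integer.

Op 1: append 2 -> log_len=2
Op 2: F2 acks idx 2 -> match: F0=0 F1=0 F2=2; commitIndex=0
Op 3: F2 acks idx 1 -> match: F0=0 F1=0 F2=2; commitIndex=0
Op 4: append 3 -> log_len=5
Op 5: F2 acks idx 2 -> match: F0=0 F1=0 F2=2; commitIndex=0
Op 6: F2 acks idx 4 -> match: F0=0 F1=0 F2=4; commitIndex=0
Op 7: F1 acks idx 2 -> match: F0=0 F1=2 F2=4; commitIndex=2
Op 8: F0 acks idx 3 -> match: F0=3 F1=2 F2=4; commitIndex=3
Op 9: F0 acks idx 3 -> match: F0=3 F1=2 F2=4; commitIndex=3
Op 10: F0 acks idx 5 -> match: F0=5 F1=2 F2=4; commitIndex=4
Op 11: F0 acks idx 1 -> match: F0=5 F1=2 F2=4; commitIndex=4
Op 12: F1 acks idx 1 -> match: F0=5 F1=2 F2=4; commitIndex=4

Answer: 4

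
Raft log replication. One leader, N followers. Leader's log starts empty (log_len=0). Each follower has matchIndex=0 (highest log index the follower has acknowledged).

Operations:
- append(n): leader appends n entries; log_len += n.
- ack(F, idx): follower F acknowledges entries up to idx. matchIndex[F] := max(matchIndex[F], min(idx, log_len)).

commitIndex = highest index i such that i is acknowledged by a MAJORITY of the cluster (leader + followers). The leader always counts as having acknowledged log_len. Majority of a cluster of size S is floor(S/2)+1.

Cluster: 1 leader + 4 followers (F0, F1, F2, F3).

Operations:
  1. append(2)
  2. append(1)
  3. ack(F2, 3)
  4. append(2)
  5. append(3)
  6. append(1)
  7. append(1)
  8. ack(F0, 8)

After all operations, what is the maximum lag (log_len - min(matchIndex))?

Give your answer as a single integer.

Answer: 10

Derivation:
Op 1: append 2 -> log_len=2
Op 2: append 1 -> log_len=3
Op 3: F2 acks idx 3 -> match: F0=0 F1=0 F2=3 F3=0; commitIndex=0
Op 4: append 2 -> log_len=5
Op 5: append 3 -> log_len=8
Op 6: append 1 -> log_len=9
Op 7: append 1 -> log_len=10
Op 8: F0 acks idx 8 -> match: F0=8 F1=0 F2=3 F3=0; commitIndex=3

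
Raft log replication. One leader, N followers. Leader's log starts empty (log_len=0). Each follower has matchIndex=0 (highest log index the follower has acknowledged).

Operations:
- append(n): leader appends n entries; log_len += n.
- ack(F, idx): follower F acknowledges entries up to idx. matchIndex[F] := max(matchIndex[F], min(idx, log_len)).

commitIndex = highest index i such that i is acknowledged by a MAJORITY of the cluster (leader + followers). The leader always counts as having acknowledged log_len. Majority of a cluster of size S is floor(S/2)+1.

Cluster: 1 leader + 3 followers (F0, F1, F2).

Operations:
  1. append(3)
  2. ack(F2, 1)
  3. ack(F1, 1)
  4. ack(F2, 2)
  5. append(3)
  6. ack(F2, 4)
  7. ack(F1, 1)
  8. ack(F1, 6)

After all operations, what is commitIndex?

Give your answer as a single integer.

Answer: 4

Derivation:
Op 1: append 3 -> log_len=3
Op 2: F2 acks idx 1 -> match: F0=0 F1=0 F2=1; commitIndex=0
Op 3: F1 acks idx 1 -> match: F0=0 F1=1 F2=1; commitIndex=1
Op 4: F2 acks idx 2 -> match: F0=0 F1=1 F2=2; commitIndex=1
Op 5: append 3 -> log_len=6
Op 6: F2 acks idx 4 -> match: F0=0 F1=1 F2=4; commitIndex=1
Op 7: F1 acks idx 1 -> match: F0=0 F1=1 F2=4; commitIndex=1
Op 8: F1 acks idx 6 -> match: F0=0 F1=6 F2=4; commitIndex=4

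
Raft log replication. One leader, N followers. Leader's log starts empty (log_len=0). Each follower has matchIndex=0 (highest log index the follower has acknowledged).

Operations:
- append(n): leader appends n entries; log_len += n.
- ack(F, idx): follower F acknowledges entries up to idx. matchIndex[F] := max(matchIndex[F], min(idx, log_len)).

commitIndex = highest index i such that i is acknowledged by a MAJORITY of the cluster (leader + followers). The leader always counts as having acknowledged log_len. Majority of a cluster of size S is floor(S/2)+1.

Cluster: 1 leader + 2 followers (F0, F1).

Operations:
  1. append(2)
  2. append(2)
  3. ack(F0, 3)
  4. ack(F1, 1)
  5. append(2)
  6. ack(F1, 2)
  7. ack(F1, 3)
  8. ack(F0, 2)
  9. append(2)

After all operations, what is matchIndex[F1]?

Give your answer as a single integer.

Op 1: append 2 -> log_len=2
Op 2: append 2 -> log_len=4
Op 3: F0 acks idx 3 -> match: F0=3 F1=0; commitIndex=3
Op 4: F1 acks idx 1 -> match: F0=3 F1=1; commitIndex=3
Op 5: append 2 -> log_len=6
Op 6: F1 acks idx 2 -> match: F0=3 F1=2; commitIndex=3
Op 7: F1 acks idx 3 -> match: F0=3 F1=3; commitIndex=3
Op 8: F0 acks idx 2 -> match: F0=3 F1=3; commitIndex=3
Op 9: append 2 -> log_len=8

Answer: 3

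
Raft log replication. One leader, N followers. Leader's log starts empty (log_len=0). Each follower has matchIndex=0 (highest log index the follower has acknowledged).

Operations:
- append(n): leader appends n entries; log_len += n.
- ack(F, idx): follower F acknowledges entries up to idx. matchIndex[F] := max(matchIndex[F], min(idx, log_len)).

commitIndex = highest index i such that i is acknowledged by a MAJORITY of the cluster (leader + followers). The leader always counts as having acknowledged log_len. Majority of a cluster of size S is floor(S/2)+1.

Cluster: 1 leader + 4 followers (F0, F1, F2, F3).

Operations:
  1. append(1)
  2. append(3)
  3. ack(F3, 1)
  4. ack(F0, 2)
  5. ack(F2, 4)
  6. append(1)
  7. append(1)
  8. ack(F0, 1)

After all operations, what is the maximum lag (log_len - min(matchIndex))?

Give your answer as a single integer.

Answer: 6

Derivation:
Op 1: append 1 -> log_len=1
Op 2: append 3 -> log_len=4
Op 3: F3 acks idx 1 -> match: F0=0 F1=0 F2=0 F3=1; commitIndex=0
Op 4: F0 acks idx 2 -> match: F0=2 F1=0 F2=0 F3=1; commitIndex=1
Op 5: F2 acks idx 4 -> match: F0=2 F1=0 F2=4 F3=1; commitIndex=2
Op 6: append 1 -> log_len=5
Op 7: append 1 -> log_len=6
Op 8: F0 acks idx 1 -> match: F0=2 F1=0 F2=4 F3=1; commitIndex=2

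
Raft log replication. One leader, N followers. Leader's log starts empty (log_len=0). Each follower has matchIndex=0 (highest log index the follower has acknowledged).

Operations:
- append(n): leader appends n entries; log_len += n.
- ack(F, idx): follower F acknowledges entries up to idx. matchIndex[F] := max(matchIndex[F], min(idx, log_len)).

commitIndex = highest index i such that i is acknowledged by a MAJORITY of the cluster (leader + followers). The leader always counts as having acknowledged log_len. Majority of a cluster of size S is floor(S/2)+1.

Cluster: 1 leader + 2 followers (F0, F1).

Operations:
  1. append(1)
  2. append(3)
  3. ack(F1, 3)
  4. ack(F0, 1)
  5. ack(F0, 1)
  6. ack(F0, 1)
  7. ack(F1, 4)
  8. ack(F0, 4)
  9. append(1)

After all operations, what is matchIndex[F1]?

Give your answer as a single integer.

Op 1: append 1 -> log_len=1
Op 2: append 3 -> log_len=4
Op 3: F1 acks idx 3 -> match: F0=0 F1=3; commitIndex=3
Op 4: F0 acks idx 1 -> match: F0=1 F1=3; commitIndex=3
Op 5: F0 acks idx 1 -> match: F0=1 F1=3; commitIndex=3
Op 6: F0 acks idx 1 -> match: F0=1 F1=3; commitIndex=3
Op 7: F1 acks idx 4 -> match: F0=1 F1=4; commitIndex=4
Op 8: F0 acks idx 4 -> match: F0=4 F1=4; commitIndex=4
Op 9: append 1 -> log_len=5

Answer: 4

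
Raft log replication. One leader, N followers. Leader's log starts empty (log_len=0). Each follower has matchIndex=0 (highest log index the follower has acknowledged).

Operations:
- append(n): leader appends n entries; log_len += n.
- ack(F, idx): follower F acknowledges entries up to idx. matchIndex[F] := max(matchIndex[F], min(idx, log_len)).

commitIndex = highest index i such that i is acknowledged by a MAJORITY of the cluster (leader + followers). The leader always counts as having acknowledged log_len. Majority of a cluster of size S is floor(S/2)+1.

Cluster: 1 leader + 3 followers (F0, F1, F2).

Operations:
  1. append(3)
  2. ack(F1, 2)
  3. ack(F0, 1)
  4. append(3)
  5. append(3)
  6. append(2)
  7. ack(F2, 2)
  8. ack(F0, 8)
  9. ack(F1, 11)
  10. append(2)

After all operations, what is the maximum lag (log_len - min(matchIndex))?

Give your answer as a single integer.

Answer: 11

Derivation:
Op 1: append 3 -> log_len=3
Op 2: F1 acks idx 2 -> match: F0=0 F1=2 F2=0; commitIndex=0
Op 3: F0 acks idx 1 -> match: F0=1 F1=2 F2=0; commitIndex=1
Op 4: append 3 -> log_len=6
Op 5: append 3 -> log_len=9
Op 6: append 2 -> log_len=11
Op 7: F2 acks idx 2 -> match: F0=1 F1=2 F2=2; commitIndex=2
Op 8: F0 acks idx 8 -> match: F0=8 F1=2 F2=2; commitIndex=2
Op 9: F1 acks idx 11 -> match: F0=8 F1=11 F2=2; commitIndex=8
Op 10: append 2 -> log_len=13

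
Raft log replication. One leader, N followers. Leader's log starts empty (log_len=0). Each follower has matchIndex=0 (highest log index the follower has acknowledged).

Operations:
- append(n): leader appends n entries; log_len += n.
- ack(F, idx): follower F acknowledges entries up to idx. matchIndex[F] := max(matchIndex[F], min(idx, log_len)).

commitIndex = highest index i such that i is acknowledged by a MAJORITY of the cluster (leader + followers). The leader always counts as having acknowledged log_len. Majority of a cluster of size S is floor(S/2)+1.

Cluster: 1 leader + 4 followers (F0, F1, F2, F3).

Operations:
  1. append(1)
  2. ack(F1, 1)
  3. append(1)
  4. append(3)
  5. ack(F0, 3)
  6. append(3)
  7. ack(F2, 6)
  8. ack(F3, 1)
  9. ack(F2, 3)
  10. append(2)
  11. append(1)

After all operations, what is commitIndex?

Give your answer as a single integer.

Op 1: append 1 -> log_len=1
Op 2: F1 acks idx 1 -> match: F0=0 F1=1 F2=0 F3=0; commitIndex=0
Op 3: append 1 -> log_len=2
Op 4: append 3 -> log_len=5
Op 5: F0 acks idx 3 -> match: F0=3 F1=1 F2=0 F3=0; commitIndex=1
Op 6: append 3 -> log_len=8
Op 7: F2 acks idx 6 -> match: F0=3 F1=1 F2=6 F3=0; commitIndex=3
Op 8: F3 acks idx 1 -> match: F0=3 F1=1 F2=6 F3=1; commitIndex=3
Op 9: F2 acks idx 3 -> match: F0=3 F1=1 F2=6 F3=1; commitIndex=3
Op 10: append 2 -> log_len=10
Op 11: append 1 -> log_len=11

Answer: 3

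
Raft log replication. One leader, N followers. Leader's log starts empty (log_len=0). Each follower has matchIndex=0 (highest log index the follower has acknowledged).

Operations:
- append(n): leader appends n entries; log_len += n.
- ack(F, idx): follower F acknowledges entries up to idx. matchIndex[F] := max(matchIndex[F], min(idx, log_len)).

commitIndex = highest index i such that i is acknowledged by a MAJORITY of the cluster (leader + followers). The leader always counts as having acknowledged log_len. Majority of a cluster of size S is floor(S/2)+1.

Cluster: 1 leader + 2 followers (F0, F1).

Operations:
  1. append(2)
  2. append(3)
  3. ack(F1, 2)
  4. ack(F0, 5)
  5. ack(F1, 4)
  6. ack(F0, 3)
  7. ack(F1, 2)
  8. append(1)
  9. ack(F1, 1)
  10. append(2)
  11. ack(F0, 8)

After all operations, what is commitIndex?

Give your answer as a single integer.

Op 1: append 2 -> log_len=2
Op 2: append 3 -> log_len=5
Op 3: F1 acks idx 2 -> match: F0=0 F1=2; commitIndex=2
Op 4: F0 acks idx 5 -> match: F0=5 F1=2; commitIndex=5
Op 5: F1 acks idx 4 -> match: F0=5 F1=4; commitIndex=5
Op 6: F0 acks idx 3 -> match: F0=5 F1=4; commitIndex=5
Op 7: F1 acks idx 2 -> match: F0=5 F1=4; commitIndex=5
Op 8: append 1 -> log_len=6
Op 9: F1 acks idx 1 -> match: F0=5 F1=4; commitIndex=5
Op 10: append 2 -> log_len=8
Op 11: F0 acks idx 8 -> match: F0=8 F1=4; commitIndex=8

Answer: 8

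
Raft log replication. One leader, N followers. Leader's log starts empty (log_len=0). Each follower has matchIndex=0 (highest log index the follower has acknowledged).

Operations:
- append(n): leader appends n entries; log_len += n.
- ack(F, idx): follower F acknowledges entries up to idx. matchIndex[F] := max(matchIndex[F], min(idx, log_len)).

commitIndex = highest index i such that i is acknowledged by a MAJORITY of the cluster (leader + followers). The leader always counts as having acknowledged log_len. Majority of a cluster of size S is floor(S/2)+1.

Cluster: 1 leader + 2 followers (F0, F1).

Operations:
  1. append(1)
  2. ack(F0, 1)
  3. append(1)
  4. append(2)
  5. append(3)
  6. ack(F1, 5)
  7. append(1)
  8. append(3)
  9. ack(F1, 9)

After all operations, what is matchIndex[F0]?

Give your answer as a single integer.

Answer: 1

Derivation:
Op 1: append 1 -> log_len=1
Op 2: F0 acks idx 1 -> match: F0=1 F1=0; commitIndex=1
Op 3: append 1 -> log_len=2
Op 4: append 2 -> log_len=4
Op 5: append 3 -> log_len=7
Op 6: F1 acks idx 5 -> match: F0=1 F1=5; commitIndex=5
Op 7: append 1 -> log_len=8
Op 8: append 3 -> log_len=11
Op 9: F1 acks idx 9 -> match: F0=1 F1=9; commitIndex=9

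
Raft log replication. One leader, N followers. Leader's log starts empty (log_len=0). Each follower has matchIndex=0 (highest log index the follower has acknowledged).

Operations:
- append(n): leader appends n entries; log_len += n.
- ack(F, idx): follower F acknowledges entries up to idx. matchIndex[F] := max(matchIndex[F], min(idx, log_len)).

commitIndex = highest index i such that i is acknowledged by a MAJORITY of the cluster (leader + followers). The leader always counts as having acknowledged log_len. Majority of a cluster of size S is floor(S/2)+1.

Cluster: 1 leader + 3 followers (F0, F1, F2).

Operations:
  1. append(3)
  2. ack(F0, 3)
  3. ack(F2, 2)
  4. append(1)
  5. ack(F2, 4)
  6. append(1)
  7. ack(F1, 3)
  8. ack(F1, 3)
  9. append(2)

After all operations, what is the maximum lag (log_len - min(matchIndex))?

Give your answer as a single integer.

Op 1: append 3 -> log_len=3
Op 2: F0 acks idx 3 -> match: F0=3 F1=0 F2=0; commitIndex=0
Op 3: F2 acks idx 2 -> match: F0=3 F1=0 F2=2; commitIndex=2
Op 4: append 1 -> log_len=4
Op 5: F2 acks idx 4 -> match: F0=3 F1=0 F2=4; commitIndex=3
Op 6: append 1 -> log_len=5
Op 7: F1 acks idx 3 -> match: F0=3 F1=3 F2=4; commitIndex=3
Op 8: F1 acks idx 3 -> match: F0=3 F1=3 F2=4; commitIndex=3
Op 9: append 2 -> log_len=7

Answer: 4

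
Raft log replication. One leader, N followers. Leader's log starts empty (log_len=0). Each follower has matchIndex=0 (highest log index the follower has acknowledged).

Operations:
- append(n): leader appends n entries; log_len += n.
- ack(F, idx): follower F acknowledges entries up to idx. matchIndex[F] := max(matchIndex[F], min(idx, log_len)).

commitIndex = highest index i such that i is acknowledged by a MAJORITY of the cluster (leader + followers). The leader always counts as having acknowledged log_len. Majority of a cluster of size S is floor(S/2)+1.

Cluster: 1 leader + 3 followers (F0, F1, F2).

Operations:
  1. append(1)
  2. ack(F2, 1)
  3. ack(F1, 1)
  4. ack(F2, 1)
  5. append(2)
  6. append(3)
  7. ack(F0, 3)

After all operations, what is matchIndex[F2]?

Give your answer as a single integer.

Op 1: append 1 -> log_len=1
Op 2: F2 acks idx 1 -> match: F0=0 F1=0 F2=1; commitIndex=0
Op 3: F1 acks idx 1 -> match: F0=0 F1=1 F2=1; commitIndex=1
Op 4: F2 acks idx 1 -> match: F0=0 F1=1 F2=1; commitIndex=1
Op 5: append 2 -> log_len=3
Op 6: append 3 -> log_len=6
Op 7: F0 acks idx 3 -> match: F0=3 F1=1 F2=1; commitIndex=1

Answer: 1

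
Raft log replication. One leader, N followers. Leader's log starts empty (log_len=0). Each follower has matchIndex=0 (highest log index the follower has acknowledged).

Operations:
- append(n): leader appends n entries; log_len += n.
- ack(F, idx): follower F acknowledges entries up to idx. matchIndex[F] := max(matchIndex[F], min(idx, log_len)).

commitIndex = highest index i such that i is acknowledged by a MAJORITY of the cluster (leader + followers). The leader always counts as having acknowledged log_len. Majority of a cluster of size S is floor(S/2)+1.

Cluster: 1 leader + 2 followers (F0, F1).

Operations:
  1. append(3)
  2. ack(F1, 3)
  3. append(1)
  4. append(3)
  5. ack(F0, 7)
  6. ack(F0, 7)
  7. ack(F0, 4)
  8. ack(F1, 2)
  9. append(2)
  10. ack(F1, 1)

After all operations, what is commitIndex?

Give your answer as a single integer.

Answer: 7

Derivation:
Op 1: append 3 -> log_len=3
Op 2: F1 acks idx 3 -> match: F0=0 F1=3; commitIndex=3
Op 3: append 1 -> log_len=4
Op 4: append 3 -> log_len=7
Op 5: F0 acks idx 7 -> match: F0=7 F1=3; commitIndex=7
Op 6: F0 acks idx 7 -> match: F0=7 F1=3; commitIndex=7
Op 7: F0 acks idx 4 -> match: F0=7 F1=3; commitIndex=7
Op 8: F1 acks idx 2 -> match: F0=7 F1=3; commitIndex=7
Op 9: append 2 -> log_len=9
Op 10: F1 acks idx 1 -> match: F0=7 F1=3; commitIndex=7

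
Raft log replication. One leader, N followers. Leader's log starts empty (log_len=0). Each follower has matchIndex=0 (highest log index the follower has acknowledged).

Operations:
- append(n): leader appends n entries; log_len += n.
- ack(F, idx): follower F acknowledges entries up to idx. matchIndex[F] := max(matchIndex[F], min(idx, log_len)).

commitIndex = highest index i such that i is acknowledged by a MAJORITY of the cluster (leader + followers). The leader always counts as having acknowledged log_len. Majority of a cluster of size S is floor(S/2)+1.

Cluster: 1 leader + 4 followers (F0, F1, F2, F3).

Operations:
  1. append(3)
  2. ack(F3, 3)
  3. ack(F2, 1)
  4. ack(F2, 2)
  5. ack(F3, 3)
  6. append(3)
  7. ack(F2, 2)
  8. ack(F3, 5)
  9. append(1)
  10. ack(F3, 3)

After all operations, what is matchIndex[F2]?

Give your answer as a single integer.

Op 1: append 3 -> log_len=3
Op 2: F3 acks idx 3 -> match: F0=0 F1=0 F2=0 F3=3; commitIndex=0
Op 3: F2 acks idx 1 -> match: F0=0 F1=0 F2=1 F3=3; commitIndex=1
Op 4: F2 acks idx 2 -> match: F0=0 F1=0 F2=2 F3=3; commitIndex=2
Op 5: F3 acks idx 3 -> match: F0=0 F1=0 F2=2 F3=3; commitIndex=2
Op 6: append 3 -> log_len=6
Op 7: F2 acks idx 2 -> match: F0=0 F1=0 F2=2 F3=3; commitIndex=2
Op 8: F3 acks idx 5 -> match: F0=0 F1=0 F2=2 F3=5; commitIndex=2
Op 9: append 1 -> log_len=7
Op 10: F3 acks idx 3 -> match: F0=0 F1=0 F2=2 F3=5; commitIndex=2

Answer: 2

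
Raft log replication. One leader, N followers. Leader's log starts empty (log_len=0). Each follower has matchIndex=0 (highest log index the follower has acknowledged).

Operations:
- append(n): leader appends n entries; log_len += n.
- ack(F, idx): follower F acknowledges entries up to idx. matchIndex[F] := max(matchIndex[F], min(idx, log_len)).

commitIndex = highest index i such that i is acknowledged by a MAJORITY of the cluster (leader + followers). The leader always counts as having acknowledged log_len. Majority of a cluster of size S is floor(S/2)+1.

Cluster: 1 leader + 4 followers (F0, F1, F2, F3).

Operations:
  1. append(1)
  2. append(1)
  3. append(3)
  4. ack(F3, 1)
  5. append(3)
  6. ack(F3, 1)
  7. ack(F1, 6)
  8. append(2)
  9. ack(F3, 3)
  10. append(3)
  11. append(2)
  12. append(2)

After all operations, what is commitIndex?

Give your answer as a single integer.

Answer: 3

Derivation:
Op 1: append 1 -> log_len=1
Op 2: append 1 -> log_len=2
Op 3: append 3 -> log_len=5
Op 4: F3 acks idx 1 -> match: F0=0 F1=0 F2=0 F3=1; commitIndex=0
Op 5: append 3 -> log_len=8
Op 6: F3 acks idx 1 -> match: F0=0 F1=0 F2=0 F3=1; commitIndex=0
Op 7: F1 acks idx 6 -> match: F0=0 F1=6 F2=0 F3=1; commitIndex=1
Op 8: append 2 -> log_len=10
Op 9: F3 acks idx 3 -> match: F0=0 F1=6 F2=0 F3=3; commitIndex=3
Op 10: append 3 -> log_len=13
Op 11: append 2 -> log_len=15
Op 12: append 2 -> log_len=17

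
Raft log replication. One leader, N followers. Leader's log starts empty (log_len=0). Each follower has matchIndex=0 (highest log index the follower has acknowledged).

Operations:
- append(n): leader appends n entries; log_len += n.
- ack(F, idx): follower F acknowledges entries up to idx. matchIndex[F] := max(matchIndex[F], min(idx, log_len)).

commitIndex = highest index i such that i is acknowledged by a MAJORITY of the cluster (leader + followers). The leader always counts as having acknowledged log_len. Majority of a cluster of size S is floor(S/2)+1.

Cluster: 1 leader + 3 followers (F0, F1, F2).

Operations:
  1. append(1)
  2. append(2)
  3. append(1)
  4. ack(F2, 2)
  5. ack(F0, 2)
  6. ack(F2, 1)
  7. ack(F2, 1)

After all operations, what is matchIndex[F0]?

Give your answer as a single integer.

Answer: 2

Derivation:
Op 1: append 1 -> log_len=1
Op 2: append 2 -> log_len=3
Op 3: append 1 -> log_len=4
Op 4: F2 acks idx 2 -> match: F0=0 F1=0 F2=2; commitIndex=0
Op 5: F0 acks idx 2 -> match: F0=2 F1=0 F2=2; commitIndex=2
Op 6: F2 acks idx 1 -> match: F0=2 F1=0 F2=2; commitIndex=2
Op 7: F2 acks idx 1 -> match: F0=2 F1=0 F2=2; commitIndex=2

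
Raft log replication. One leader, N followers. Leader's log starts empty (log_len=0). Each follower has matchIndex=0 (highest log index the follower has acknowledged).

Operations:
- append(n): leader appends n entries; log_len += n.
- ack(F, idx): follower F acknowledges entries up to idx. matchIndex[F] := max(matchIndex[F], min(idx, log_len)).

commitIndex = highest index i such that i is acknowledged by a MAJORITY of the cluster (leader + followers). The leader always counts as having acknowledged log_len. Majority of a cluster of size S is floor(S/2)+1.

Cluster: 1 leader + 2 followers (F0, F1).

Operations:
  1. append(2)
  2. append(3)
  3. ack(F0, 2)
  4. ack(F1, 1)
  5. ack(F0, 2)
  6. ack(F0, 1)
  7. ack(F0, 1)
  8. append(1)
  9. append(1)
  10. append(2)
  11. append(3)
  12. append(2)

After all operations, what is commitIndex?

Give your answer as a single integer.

Op 1: append 2 -> log_len=2
Op 2: append 3 -> log_len=5
Op 3: F0 acks idx 2 -> match: F0=2 F1=0; commitIndex=2
Op 4: F1 acks idx 1 -> match: F0=2 F1=1; commitIndex=2
Op 5: F0 acks idx 2 -> match: F0=2 F1=1; commitIndex=2
Op 6: F0 acks idx 1 -> match: F0=2 F1=1; commitIndex=2
Op 7: F0 acks idx 1 -> match: F0=2 F1=1; commitIndex=2
Op 8: append 1 -> log_len=6
Op 9: append 1 -> log_len=7
Op 10: append 2 -> log_len=9
Op 11: append 3 -> log_len=12
Op 12: append 2 -> log_len=14

Answer: 2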